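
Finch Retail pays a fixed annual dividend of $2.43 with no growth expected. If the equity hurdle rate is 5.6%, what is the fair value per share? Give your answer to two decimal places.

Zero-growth DDM (perpetuity): P₀ = D/r = 2.43 / 0.056 = 43.3929

$43.39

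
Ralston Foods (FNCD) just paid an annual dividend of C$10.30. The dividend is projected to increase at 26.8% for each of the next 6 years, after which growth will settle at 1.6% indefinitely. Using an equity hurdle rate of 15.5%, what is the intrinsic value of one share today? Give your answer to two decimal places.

Two-stage DDM. Project D₁…D_6 at 0.268, terminal growth 0.016, discount at r = 0.155.
D_1 = 13.0604
D_2 = 16.5606
D_3 = 20.9988
D_4 = 26.6265
D_5 = 33.7624
D_6 = 42.8107
Terminal value at t=6: TV = D_7/(r−g) = 43.4957/(0.155−0.016) = 312.9188
P₀ = 13.0604/(1+0.155)^1 + 16.5606/(1+0.155)^2 + 20.9988/(1+0.155)^3 + 26.6265/(1+0.155)^4 + 33.7624/(1+0.155)^5 + 42.8107/(1+0.155)^6 + 312.9188/(1+0.155)^6 = 218.5779

C$218.58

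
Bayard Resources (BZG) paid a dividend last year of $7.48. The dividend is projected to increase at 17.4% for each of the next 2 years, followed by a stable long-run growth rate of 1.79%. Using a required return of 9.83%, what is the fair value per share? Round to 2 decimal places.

$124.75

Two-stage DDM. Project D₁…D_2 at 0.174, terminal growth 0.0179, discount at r = 0.0983.
D_1 = 8.7815
D_2 = 10.3095
Terminal value at t=2: TV = D_3/(r−g) = 10.4940/(0.0983−0.0179) = 130.5229
P₀ = 8.7815/(1+0.0983)^1 + 10.3095/(1+0.0983)^2 + 130.5229/(1+0.0983)^2 = 124.7466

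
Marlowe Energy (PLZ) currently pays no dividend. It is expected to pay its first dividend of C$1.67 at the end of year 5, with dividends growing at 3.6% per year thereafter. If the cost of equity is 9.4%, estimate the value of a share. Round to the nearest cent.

Deferred-dividend DDM. At t=4 the remaining stream is a growing perpetuity with first payment D_5 = 1.67.
V_4 = D_5/(r−g) = 1.67/(0.094−0.036) = 28.7931
P₀ = V_4/(1+r)^4 = 28.7931/(1+0.094)^4 = 20.1011

C$20.10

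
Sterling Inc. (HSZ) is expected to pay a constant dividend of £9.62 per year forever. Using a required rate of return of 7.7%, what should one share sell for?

Zero-growth DDM (perpetuity): P₀ = D/r = 9.62 / 0.077 = 124.9351

£124.94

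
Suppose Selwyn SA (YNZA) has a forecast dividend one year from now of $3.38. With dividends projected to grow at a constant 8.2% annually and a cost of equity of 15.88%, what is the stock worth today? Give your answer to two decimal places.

Gordon growth model: P₀ = D₁/(r − g), with D₁ = 3.38 given directly.
P₀ = 3.3800 / (0.1588 − 0.082) = 3.3800 / 0.0768 = 44.0104

$44.01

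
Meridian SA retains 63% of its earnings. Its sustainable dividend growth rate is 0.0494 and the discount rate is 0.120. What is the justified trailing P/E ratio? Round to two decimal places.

Payout ratio b = 1 − 0.63 = 0.37.
Justified trailing P/E = b(1+g)/(r−g) = 0.37×(1+0.0494)/(0.12−0.0494) = 5.4997

5.50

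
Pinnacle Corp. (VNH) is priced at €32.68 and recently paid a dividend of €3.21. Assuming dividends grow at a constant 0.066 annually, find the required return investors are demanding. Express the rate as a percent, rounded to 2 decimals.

17.07%

Rearranging the constant-growth DDM: r = D₁/P₀ + g.
D₁ = 3.21 × (1 + 0.066) = 3.4219.
r = 3.4219 / 32.68 + 0.066 = 0.10471 + 0.066 = 0.17071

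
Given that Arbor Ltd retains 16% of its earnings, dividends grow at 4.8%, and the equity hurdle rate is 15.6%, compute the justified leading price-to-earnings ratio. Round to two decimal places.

7.78

Payout ratio b = 1 − 0.16 = 0.84.
Justified leading P/E = b/(r−g) = 0.84/(0.156−0.048) = 7.7778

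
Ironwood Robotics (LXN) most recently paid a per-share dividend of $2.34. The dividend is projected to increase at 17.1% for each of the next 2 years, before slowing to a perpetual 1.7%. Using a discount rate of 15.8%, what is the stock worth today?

$22.02

Two-stage DDM. Project D₁…D_2 at 0.171, terminal growth 0.017, discount at r = 0.158.
D_1 = 2.7401
D_2 = 3.2087
Terminal value at t=2: TV = D_3/(r−g) = 3.2633/(0.158−0.017) = 23.1436
P₀ = 2.7401/(1+0.158)^1 + 3.2087/(1+0.158)^2 + 23.1436/(1+0.158)^2 = 22.0181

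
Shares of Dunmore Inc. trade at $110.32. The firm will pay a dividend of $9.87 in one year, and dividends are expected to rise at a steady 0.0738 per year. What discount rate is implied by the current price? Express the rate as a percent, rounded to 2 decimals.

16.33%

Rearranging the constant-growth DDM: r = D₁/P₀ + g.
r = 9.8700 / 110.32 + 0.0738 = 0.08947 + 0.0738 = 0.16327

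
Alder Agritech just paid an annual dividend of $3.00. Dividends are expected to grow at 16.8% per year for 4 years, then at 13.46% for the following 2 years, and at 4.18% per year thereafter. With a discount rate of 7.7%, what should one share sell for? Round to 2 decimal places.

$160.04

Three-stage DDM. Project D₁…D_6; terminal Gordon value at t=6 with g = 0.0418; discount at r = 0.077.
D_1 = 3.5040
D_2 = 4.0927
D_3 = 4.7802
D_4 = 5.5833
D_5 = 6.3348
D_6 = 7.1875
TV_6 = 7.4879/(0.077−0.0418) = 212.7257
P₀ = Σ Dₜ/(1+r)ᵗ + TV_6/(1+r)^6 = 160.0449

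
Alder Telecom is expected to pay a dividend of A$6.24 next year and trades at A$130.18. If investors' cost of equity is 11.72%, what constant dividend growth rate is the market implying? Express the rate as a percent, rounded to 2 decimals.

From P₀ = D₁/(r − g), the implied growth is g = r − D₁/P₀.
g = 0.1172 − 6.24/130.18 = 0.1172 − 0.04793 = 0.06927

6.93%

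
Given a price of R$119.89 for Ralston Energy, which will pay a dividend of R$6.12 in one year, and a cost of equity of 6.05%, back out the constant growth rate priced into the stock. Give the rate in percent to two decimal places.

From P₀ = D₁/(r − g), the implied growth is g = r − D₁/P₀.
g = 0.0605 − 6.12/119.89 = 0.0605 − 0.05105 = 0.00945

0.95%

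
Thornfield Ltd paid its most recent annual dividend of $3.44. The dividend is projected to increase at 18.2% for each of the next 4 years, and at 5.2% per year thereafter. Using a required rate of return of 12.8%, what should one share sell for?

Two-stage DDM. Project D₁…D_4 at 0.182, terminal growth 0.052, discount at r = 0.128.
D_1 = 4.0661
D_2 = 4.8061
D_3 = 5.6808
D_4 = 6.7147
Terminal value at t=4: TV = D_5/(r−g) = 7.0639/(0.128−0.052) = 92.9460
P₀ = 4.0661/(1+0.128)^1 + 4.8061/(1+0.128)^2 + 5.6808/(1+0.128)^3 + 6.7147/(1+0.128)^4 + 92.9460/(1+0.128)^4 = 72.8984

$72.90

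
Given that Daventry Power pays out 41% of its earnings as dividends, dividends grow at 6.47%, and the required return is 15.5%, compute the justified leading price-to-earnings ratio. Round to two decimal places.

Justified leading P/E = b/(r−g) = 0.41/(0.155−0.0647) = 4.5404

4.54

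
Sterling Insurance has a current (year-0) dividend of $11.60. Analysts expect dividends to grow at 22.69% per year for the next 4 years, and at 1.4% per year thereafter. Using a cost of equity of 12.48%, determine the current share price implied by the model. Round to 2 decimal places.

$208.21

Two-stage DDM. Project D₁…D_4 at 0.2269, terminal growth 0.014, discount at r = 0.1248.
D_1 = 14.2320
D_2 = 17.4613
D_3 = 21.4233
D_4 = 26.2842
Terminal value at t=4: TV = D_5/(r−g) = 26.6522/(0.1248−0.014) = 240.5431
P₀ = 14.2320/(1+0.1248)^1 + 17.4613/(1+0.1248)^2 + 21.4233/(1+0.1248)^3 + 26.2842/(1+0.1248)^4 + 240.5431/(1+0.1248)^4 = 208.2062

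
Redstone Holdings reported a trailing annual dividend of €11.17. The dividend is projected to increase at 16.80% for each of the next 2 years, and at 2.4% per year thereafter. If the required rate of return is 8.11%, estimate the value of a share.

€258.92

Two-stage DDM. Project D₁…D_2 at 0.168, terminal growth 0.024, discount at r = 0.0811.
D_1 = 13.0466
D_2 = 15.2384
Terminal value at t=2: TV = D_3/(r−g) = 15.6041/(0.0811−0.024) = 273.2768
P₀ = 13.0466/(1+0.0811)^1 + 15.2384/(1+0.0811)^2 + 273.2768/(1+0.0811)^2 = 258.9200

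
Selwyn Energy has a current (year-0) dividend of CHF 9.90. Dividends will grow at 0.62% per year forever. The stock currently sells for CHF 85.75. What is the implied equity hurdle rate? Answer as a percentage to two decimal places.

Rearranging the constant-growth DDM: r = D₁/P₀ + g.
D₁ = 9.90 × (1 + 0.0062) = 9.9614.
r = 9.9614 / 85.75 + 0.0062 = 0.11617 + 0.0062 = 0.12237

12.24%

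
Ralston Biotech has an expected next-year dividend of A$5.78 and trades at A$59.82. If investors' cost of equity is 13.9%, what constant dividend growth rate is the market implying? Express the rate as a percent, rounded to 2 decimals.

4.24%

From P₀ = D₁/(r − g), the implied growth is g = r − D₁/P₀.
g = 0.139 − 5.78/59.82 = 0.139 − 0.09662 = 0.04238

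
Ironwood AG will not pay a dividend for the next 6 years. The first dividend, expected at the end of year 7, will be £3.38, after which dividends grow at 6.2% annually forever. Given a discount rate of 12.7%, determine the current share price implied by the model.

£25.38

Deferred-dividend DDM. At t=6 the remaining stream is a growing perpetuity with first payment D_7 = 3.38.
V_6 = D_7/(r−g) = 3.38/(0.127−0.062) = 52.0000
P₀ = V_6/(1+r)^6 = 52.0000/(1+0.127)^6 = 25.3781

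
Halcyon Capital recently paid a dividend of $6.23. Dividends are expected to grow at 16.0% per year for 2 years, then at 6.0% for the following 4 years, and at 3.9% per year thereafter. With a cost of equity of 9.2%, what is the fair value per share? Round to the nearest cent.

$162.13

Three-stage DDM. Project D₁…D_6; terminal Gordon value at t=6 with g = 0.039; discount at r = 0.092.
D_1 = 7.2268
D_2 = 8.3831
D_3 = 8.8861
D_4 = 9.4192
D_5 = 9.9844
D_6 = 10.5835
TV_6 = 10.9962/(0.092−0.039) = 207.4757
P₀ = Σ Dₜ/(1+r)ᵗ + TV_6/(1+r)^6 = 162.1253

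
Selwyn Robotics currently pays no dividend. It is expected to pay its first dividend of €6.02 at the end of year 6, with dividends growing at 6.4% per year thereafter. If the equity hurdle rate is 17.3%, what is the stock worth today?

Deferred-dividend DDM. At t=5 the remaining stream is a growing perpetuity with first payment D_6 = 6.02.
V_5 = D_6/(r−g) = 6.02/(0.173−0.064) = 55.2294
P₀ = V_5/(1+r)^5 = 55.2294/(1+0.173)^5 = 24.8702

€24.87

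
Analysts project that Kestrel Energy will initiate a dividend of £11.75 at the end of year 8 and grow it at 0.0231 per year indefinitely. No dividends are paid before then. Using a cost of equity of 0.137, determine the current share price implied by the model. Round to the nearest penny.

Deferred-dividend DDM. At t=7 the remaining stream is a growing perpetuity with first payment D_8 = 11.75.
V_7 = D_8/(r−g) = 11.75/(0.137−0.0231) = 103.1607
P₀ = V_7/(1+r)^7 = 103.1607/(1+0.137)^7 = 41.9944

£41.99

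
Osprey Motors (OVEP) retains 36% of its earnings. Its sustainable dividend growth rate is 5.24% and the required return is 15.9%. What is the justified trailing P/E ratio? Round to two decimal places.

6.32

Payout ratio b = 1 − 0.36 = 0.64.
Justified trailing P/E = b(1+g)/(r−g) = 0.64×(1+0.0524)/(0.159−0.0524) = 6.3183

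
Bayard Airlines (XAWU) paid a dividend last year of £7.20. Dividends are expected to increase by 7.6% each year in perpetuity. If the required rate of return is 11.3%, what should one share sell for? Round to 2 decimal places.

£209.38

Gordon growth model: P₀ = D₁/(r − g). D₁ = 7.20 × (1 + 0.076) = 7.7472.
P₀ = 7.7472 / (0.113 − 0.076) = 7.7472 / 0.037 = 209.3838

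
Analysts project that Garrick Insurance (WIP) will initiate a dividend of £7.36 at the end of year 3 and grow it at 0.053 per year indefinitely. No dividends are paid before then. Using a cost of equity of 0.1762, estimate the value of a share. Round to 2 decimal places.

Deferred-dividend DDM. At t=2 the remaining stream is a growing perpetuity with first payment D_3 = 7.36.
V_2 = D_3/(r−g) = 7.36/(0.1762−0.053) = 59.7403
P₀ = V_2/(1+r)^2 = 59.7403/(1+0.1762)^2 = 43.1822

£43.18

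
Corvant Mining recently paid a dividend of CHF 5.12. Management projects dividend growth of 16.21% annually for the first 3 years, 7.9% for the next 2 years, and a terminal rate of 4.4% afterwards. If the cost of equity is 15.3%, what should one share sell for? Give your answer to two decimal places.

CHF 69.07

Three-stage DDM. Project D₁…D_5; terminal Gordon value at t=5 with g = 0.044; discount at r = 0.153.
D_1 = 5.9500
D_2 = 6.9144
D_3 = 8.0353
D_4 = 8.6701
D_5 = 9.3550
TV_5 = 9.7666/(0.153−0.044) = 89.6019
P₀ = Σ Dₜ/(1+r)ᵗ + TV_5/(1+r)^5 = 69.0718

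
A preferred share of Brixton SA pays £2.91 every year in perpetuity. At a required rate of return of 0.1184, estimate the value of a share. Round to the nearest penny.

£24.58

Zero-growth DDM (perpetuity): P₀ = D/r = 2.91 / 0.1184 = 24.5777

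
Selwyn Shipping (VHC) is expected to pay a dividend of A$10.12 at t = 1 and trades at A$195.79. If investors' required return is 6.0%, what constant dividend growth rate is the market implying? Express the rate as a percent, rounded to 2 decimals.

0.83%

From P₀ = D₁/(r − g), the implied growth is g = r − D₁/P₀.
g = 0.06 − 10.12/195.79 = 0.06 − 0.05169 = 0.00831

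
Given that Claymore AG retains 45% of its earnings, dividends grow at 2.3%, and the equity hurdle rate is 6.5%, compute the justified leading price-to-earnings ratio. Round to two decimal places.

13.10

Payout ratio b = 1 − 0.45 = 0.55.
Justified leading P/E = b/(r−g) = 0.55/(0.065−0.023) = 13.0952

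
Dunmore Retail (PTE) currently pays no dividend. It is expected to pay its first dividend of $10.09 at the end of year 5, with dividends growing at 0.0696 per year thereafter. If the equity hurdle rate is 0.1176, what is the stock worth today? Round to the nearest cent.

Deferred-dividend DDM. At t=4 the remaining stream is a growing perpetuity with first payment D_5 = 10.09.
V_4 = D_5/(r−g) = 10.09/(0.1176−0.0696) = 210.2083
P₀ = V_4/(1+r)^4 = 210.2083/(1+0.1176)^4 = 134.7424

$134.74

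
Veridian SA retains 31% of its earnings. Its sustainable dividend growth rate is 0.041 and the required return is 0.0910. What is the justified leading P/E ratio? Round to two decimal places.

Payout ratio b = 1 − 0.31 = 0.69.
Justified leading P/E = b/(r−g) = 0.69/(0.091−0.041) = 13.8000

13.80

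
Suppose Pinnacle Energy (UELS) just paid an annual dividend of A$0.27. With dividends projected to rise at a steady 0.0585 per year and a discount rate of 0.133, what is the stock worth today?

A$3.84

Gordon growth model: P₀ = D₁/(r − g). D₁ = 0.27 × (1 + 0.0585) = 0.2858.
P₀ = 0.2858 / (0.133 − 0.0585) = 0.2858 / 0.0745 = 3.8362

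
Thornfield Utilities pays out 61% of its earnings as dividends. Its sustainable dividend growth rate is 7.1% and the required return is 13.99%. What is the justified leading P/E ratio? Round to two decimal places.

Justified leading P/E = b/(r−g) = 0.61/(0.1399−0.071) = 8.8534

8.85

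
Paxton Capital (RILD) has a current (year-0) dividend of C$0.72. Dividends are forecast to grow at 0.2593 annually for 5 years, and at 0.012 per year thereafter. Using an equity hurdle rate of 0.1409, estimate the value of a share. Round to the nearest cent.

Two-stage DDM. Project D₁…D_5 at 0.2593, terminal growth 0.012, discount at r = 0.1409.
D_1 = 0.9067
D_2 = 1.1418
D_3 = 1.4379
D_4 = 1.8107
D_5 = 2.2802
Terminal value at t=5: TV = D_6/(r−g) = 2.3076/(0.1409−0.012) = 17.9022
P₀ = 0.9067/(1+0.1409)^1 + 1.1418/(1+0.1409)^2 + 1.4379/(1+0.1409)^3 + 1.8107/(1+0.1409)^4 + 2.2802/(1+0.1409)^5 + 17.9022/(1+0.1409)^5 = 14.1497

C$14.15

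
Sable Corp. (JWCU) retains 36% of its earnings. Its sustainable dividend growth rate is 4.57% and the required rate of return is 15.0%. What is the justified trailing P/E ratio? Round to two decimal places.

Payout ratio b = 1 − 0.36 = 0.64.
Justified trailing P/E = b(1+g)/(r−g) = 0.64×(1+0.0457)/(0.15−0.0457) = 6.4166

6.42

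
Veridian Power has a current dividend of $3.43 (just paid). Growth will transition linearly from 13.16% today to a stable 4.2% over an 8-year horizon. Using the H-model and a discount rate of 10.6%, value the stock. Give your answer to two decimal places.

H-model: P₀ = D₀[(1+g_L) + H(g_S−g_L)]/(r−g_L), with H = 8/2 = 4.
P₀ = 3.43 × [(1+0.042) + 4×(0.1316−0.042)] / (0.106−0.042)
   = 3.43 × 1.4004 / 0.064 = 75.0527

$75.05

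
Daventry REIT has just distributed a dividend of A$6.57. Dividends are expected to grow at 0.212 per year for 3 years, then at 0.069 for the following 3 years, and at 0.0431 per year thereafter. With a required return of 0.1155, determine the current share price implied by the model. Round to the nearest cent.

A$153.40

Three-stage DDM. Project D₁…D_6; terminal Gordon value at t=6 with g = 0.0431; discount at r = 0.1155.
D_1 = 7.9628
D_2 = 9.6510
D_3 = 11.6970
D_4 = 12.5041
D_5 = 13.3668
D_6 = 14.2891
TV_6 = 14.9050/(0.1155−0.0431) = 205.8703
P₀ = Σ Dₜ/(1+r)ᵗ + TV_6/(1+r)^6 = 153.4023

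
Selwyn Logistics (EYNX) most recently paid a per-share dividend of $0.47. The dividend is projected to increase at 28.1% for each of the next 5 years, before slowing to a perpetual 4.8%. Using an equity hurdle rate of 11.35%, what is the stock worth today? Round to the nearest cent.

Two-stage DDM. Project D₁…D_5 at 0.281, terminal growth 0.048, discount at r = 0.1135.
D_1 = 0.6021
D_2 = 0.7713
D_3 = 0.9880
D_4 = 1.2656
D_5 = 1.6212
Terminal value at t=5: TV = D_6/(r−g) = 1.6990/(0.1135−0.048) = 25.9396
P₀ = 0.6021/(1+0.1135)^1 + 0.7713/(1+0.1135)^2 + 0.9880/(1+0.1135)^3 + 1.2656/(1+0.1135)^4 + 1.6212/(1+0.1135)^5 + 25.9396/(1+0.1135)^5 = 18.8022

$18.80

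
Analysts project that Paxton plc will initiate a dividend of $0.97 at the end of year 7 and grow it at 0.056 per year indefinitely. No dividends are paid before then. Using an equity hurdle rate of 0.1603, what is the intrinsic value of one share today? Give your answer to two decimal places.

Deferred-dividend DDM. At t=6 the remaining stream is a growing perpetuity with first payment D_7 = 0.97.
V_6 = D_7/(r−g) = 0.97/(0.1603−0.056) = 9.3001
P₀ = V_6/(1+r)^6 = 9.3001/(1+0.1603)^6 = 3.8112

$3.81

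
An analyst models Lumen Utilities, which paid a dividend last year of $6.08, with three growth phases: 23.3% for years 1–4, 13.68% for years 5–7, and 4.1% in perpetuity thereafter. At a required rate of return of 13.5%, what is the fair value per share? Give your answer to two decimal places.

$149.75

Three-stage DDM. Project D₁…D_7; terminal Gordon value at t=7 with g = 0.041; discount at r = 0.135.
D_1 = 7.4966
D_2 = 9.2434
D_3 = 11.3971
D_4 = 14.0526
D_5 = 15.9750
D_6 = 18.1603
D_7 = 20.6447
TV_7 = 21.4911/(0.135−0.041) = 228.6288
P₀ = Σ Dₜ/(1+r)ᵗ + TV_7/(1+r)^7 = 149.7507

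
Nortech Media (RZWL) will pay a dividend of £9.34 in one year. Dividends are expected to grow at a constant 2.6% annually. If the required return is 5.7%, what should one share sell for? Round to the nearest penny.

Gordon growth model: P₀ = D₁/(r − g), with D₁ = 9.34 given directly.
P₀ = 9.3400 / (0.057 − 0.026) = 9.3400 / 0.031 = 301.2903

£301.29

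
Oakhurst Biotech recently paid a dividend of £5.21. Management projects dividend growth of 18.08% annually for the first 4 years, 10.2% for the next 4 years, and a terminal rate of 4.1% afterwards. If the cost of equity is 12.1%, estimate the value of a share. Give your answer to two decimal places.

Three-stage DDM. Project D₁…D_8; terminal Gordon value at t=8 with g = 0.041; discount at r = 0.121.
D_1 = 6.1520
D_2 = 7.2642
D_3 = 8.5776
D_4 = 10.1285
D_5 = 11.1616
D_6 = 12.3000
D_7 = 13.5546
D_8 = 14.9372
TV_8 = 15.5496/(0.121−0.041) = 194.3704
P₀ = Σ Dₜ/(1+r)ᵗ + TV_8/(1+r)^8 = 126.3027

£126.30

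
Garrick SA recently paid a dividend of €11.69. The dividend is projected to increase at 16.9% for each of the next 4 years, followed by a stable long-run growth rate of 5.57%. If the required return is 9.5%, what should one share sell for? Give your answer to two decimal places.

€463.12

Two-stage DDM. Project D₁…D_4 at 0.169, terminal growth 0.0557, discount at r = 0.095.
D_1 = 13.6656
D_2 = 15.9751
D_3 = 18.6749
D_4 = 21.8309
Terminal value at t=4: TV = D_5/(r−g) = 23.0469/(0.095−0.0557) = 586.4359
P₀ = 13.6656/(1+0.095)^1 + 15.9751/(1+0.095)^2 + 18.6749/(1+0.095)^3 + 21.8309/(1+0.095)^4 + 586.4359/(1+0.095)^4 = 463.1220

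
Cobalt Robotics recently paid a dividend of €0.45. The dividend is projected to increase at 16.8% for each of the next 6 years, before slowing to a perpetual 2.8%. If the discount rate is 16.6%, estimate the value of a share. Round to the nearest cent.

Two-stage DDM. Project D₁…D_6 at 0.168, terminal growth 0.028, discount at r = 0.166.
D_1 = 0.5256
D_2 = 0.6139
D_3 = 0.7170
D_4 = 0.8375
D_5 = 0.9782
D_6 = 1.1425
Terminal value at t=6: TV = D_7/(r−g) = 1.1745/(0.166−0.028) = 8.5111
P₀ = 0.5256/(1+0.166)^1 + 0.6139/(1+0.166)^2 + 0.7170/(1+0.166)^3 + 0.8375/(1+0.166)^4 + 0.9782/(1+0.166)^5 + 1.1425/(1+0.166)^6 + 8.5111/(1+0.166)^6 = 6.1031

€6.10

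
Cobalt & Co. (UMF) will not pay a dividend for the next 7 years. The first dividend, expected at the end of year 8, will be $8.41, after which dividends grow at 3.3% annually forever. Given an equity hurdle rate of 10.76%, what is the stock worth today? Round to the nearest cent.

Deferred-dividend DDM. At t=7 the remaining stream is a growing perpetuity with first payment D_8 = 8.41.
V_7 = D_8/(r−g) = 8.41/(0.1076−0.033) = 112.7346
P₀ = V_7/(1+r)^7 = 112.7346/(1+0.1076)^7 = 55.1285

$55.13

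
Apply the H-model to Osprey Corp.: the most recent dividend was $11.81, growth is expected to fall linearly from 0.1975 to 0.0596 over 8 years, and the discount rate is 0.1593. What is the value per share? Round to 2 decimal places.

$190.86

H-model: P₀ = D₀[(1+g_L) + H(g_S−g_L)]/(r−g_L), with H = 8/2 = 4.
P₀ = 11.81 × [(1+0.0596) + 4×(0.1975−0.0596)] / (0.1593−0.0596)
   = 11.81 × 1.6112 / 0.0997 = 190.8553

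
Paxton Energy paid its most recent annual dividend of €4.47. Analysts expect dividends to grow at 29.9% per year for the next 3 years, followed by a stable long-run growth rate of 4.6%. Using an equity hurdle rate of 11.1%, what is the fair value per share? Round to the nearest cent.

Two-stage DDM. Project D₁…D_3 at 0.299, terminal growth 0.046, discount at r = 0.111.
D_1 = 5.8065
D_2 = 7.5427
D_3 = 9.7979
Terminal value at t=3: TV = D_4/(r−g) = 10.2486/(0.111−0.046) = 157.6715
P₀ = 5.8065/(1+0.111)^1 + 7.5427/(1+0.111)^2 + 9.7979/(1+0.111)^3 + 157.6715/(1+0.111)^3 = 133.4591

€133.46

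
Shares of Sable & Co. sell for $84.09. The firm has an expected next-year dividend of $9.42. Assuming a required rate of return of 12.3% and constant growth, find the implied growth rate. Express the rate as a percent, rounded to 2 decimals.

From P₀ = D₁/(r − g), the implied growth is g = r − D₁/P₀.
g = 0.123 − 9.42/84.09 = 0.123 − 0.11202 = 0.01098

1.10%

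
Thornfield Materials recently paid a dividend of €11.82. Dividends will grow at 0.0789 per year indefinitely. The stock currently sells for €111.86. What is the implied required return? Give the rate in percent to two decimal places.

Rearranging the constant-growth DDM: r = D₁/P₀ + g.
D₁ = 11.82 × (1 + 0.0789) = 12.7526.
r = 12.7526 / 111.86 + 0.0789 = 0.11400 + 0.0789 = 0.19290

19.29%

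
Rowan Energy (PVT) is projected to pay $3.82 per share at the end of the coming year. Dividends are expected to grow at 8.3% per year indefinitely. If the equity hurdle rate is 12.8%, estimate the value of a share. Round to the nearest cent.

Gordon growth model: P₀ = D₁/(r − g), with D₁ = 3.82 given directly.
P₀ = 3.8200 / (0.128 − 0.083) = 3.8200 / 0.045 = 84.8889

$84.89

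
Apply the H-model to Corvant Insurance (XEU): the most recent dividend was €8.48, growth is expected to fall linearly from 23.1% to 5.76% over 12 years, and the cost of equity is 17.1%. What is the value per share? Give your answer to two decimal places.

€156.89

H-model: P₀ = D₀[(1+g_L) + H(g_S−g_L)]/(r−g_L), with H = 12/2 = 6.
P₀ = 8.48 × [(1+0.0576) + 6×(0.231−0.0576)] / (0.171−0.0576)
   = 8.48 × 2.0980 / 0.1134 = 156.8875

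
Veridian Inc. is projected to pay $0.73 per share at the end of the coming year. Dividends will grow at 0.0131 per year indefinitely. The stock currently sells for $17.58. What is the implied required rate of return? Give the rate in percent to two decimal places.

5.46%

Rearranging the constant-growth DDM: r = D₁/P₀ + g.
r = 0.7300 / 17.58 + 0.0131 = 0.04152 + 0.0131 = 0.05462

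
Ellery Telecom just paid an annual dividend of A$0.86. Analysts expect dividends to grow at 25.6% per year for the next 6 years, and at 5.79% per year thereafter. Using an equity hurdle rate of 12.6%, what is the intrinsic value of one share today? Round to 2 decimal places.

Two-stage DDM. Project D₁…D_6 at 0.256, terminal growth 0.0579, discount at r = 0.126.
D_1 = 1.0802
D_2 = 1.3567
D_3 = 1.7040
D_4 = 2.1402
D_5 = 2.6881
D_6 = 3.3763
Terminal value at t=6: TV = D_7/(r−g) = 3.5717/(0.126−0.0579) = 52.4486
P₀ = 1.0802/(1+0.126)^1 + 1.3567/(1+0.126)^2 + 1.7040/(1+0.126)^3 + 2.1402/(1+0.126)^4 + 2.6881/(1+0.126)^5 + 3.3763/(1+0.126)^6 + 52.4486/(1+0.126)^6 = 33.4297

A$33.43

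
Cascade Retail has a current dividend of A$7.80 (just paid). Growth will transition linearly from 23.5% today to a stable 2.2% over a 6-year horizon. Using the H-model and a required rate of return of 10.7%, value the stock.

H-model: P₀ = D₀[(1+g_L) + H(g_S−g_L)]/(r−g_L), with H = 6/2 = 3.
P₀ = 7.80 × [(1+0.022) + 3×(0.235−0.022)] / (0.107−0.022)
   = 7.80 × 1.6610 / 0.085 = 152.4212

A$152.42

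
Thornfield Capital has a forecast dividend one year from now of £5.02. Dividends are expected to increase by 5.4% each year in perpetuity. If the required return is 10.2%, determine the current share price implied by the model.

Gordon growth model: P₀ = D₁/(r − g), with D₁ = 5.02 given directly.
P₀ = 5.0200 / (0.102 − 0.054) = 5.0200 / 0.048 = 104.5833

£104.58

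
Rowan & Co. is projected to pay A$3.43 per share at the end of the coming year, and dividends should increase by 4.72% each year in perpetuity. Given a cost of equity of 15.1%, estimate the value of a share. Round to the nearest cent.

A$33.04

Gordon growth model: P₀ = D₁/(r − g), with D₁ = 3.43 given directly.
P₀ = 3.4300 / (0.151 − 0.0472) = 3.4300 / 0.1038 = 33.0443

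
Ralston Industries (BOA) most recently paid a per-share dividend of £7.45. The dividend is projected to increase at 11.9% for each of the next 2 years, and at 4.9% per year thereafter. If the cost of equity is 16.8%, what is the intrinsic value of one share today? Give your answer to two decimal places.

£74.25

Two-stage DDM. Project D₁…D_2 at 0.119, terminal growth 0.049, discount at r = 0.168.
D_1 = 8.3366
D_2 = 9.3286
Terminal value at t=2: TV = D_3/(r−g) = 9.7857/(0.168−0.049) = 82.2328
P₀ = 8.3366/(1+0.168)^1 + 9.3286/(1+0.168)^2 + 82.2328/(1+0.168)^2 = 74.2535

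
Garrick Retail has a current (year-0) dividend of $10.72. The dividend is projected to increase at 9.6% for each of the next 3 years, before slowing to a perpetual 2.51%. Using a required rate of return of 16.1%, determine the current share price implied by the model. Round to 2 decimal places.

$96.72

Two-stage DDM. Project D₁…D_3 at 0.096, terminal growth 0.0251, discount at r = 0.161.
D_1 = 11.7491
D_2 = 12.8770
D_3 = 14.1132
Terminal value at t=3: TV = D_4/(r−g) = 14.4675/(0.161−0.0251) = 106.4568
P₀ = 11.7491/(1+0.161)^1 + 12.8770/(1+0.161)^2 + 14.1132/(1+0.161)^3 + 106.4568/(1+0.161)^3 = 96.7177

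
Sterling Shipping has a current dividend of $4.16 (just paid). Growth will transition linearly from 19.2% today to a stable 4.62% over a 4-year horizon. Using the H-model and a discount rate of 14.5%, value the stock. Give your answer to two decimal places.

$56.33

H-model: P₀ = D₀[(1+g_L) + H(g_S−g_L)]/(r−g_L), with H = 4/2 = 2.
P₀ = 4.16 × [(1+0.0462) + 2×(0.192−0.0462)] / (0.145−0.0462)
   = 4.16 × 1.3378 / 0.0988 = 56.3284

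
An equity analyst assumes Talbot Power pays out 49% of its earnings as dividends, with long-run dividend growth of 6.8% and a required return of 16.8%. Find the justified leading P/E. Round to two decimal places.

4.90

Justified leading P/E = b/(r−g) = 0.49/(0.168−0.068) = 4.9000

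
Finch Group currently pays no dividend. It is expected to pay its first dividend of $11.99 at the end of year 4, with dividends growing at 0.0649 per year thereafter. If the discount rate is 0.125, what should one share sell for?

Deferred-dividend DDM. At t=3 the remaining stream is a growing perpetuity with first payment D_4 = 11.99.
V_3 = D_4/(r−g) = 11.99/(0.125−0.0649) = 199.5008
P₀ = V_3/(1+r)^3 = 199.5008/(1+0.125)^3 = 140.1158

$140.12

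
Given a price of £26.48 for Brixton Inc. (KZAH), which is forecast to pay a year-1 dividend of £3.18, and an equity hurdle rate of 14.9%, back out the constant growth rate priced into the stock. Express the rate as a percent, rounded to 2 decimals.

From P₀ = D₁/(r − g), the implied growth is g = r − D₁/P₀.
g = 0.149 − 3.18/26.48 = 0.149 − 0.12009 = 0.02891

2.89%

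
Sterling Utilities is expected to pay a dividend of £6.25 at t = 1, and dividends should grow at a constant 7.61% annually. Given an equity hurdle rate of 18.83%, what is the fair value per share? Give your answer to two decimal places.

£55.70

Gordon growth model: P₀ = D₁/(r − g), with D₁ = 6.25 given directly.
P₀ = 6.2500 / (0.1883 − 0.0761) = 6.2500 / 0.1122 = 55.7041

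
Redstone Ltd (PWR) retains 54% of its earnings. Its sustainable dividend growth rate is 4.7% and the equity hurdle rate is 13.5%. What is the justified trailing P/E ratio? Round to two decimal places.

5.47

Payout ratio b = 1 − 0.54 = 0.46.
Justified trailing P/E = b(1+g)/(r−g) = 0.46×(1+0.047)/(0.135−0.047) = 5.4730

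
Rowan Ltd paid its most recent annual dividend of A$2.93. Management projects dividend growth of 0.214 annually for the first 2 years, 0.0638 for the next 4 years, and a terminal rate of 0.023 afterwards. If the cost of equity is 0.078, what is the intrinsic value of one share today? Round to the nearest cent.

Three-stage DDM. Project D₁…D_6; terminal Gordon value at t=6 with g = 0.023; discount at r = 0.078.
D_1 = 3.5570
D_2 = 4.3182
D_3 = 4.5937
D_4 = 4.8868
D_5 = 5.1986
D_6 = 5.5303
TV_6 = 5.6574/(0.078−0.023) = 102.8627
P₀ = Σ Dₜ/(1+r)ᵗ + TV_6/(1+r)^6 = 86.9421

A$86.94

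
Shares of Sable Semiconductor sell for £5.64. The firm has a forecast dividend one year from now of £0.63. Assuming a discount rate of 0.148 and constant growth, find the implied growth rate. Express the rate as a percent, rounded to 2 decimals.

3.63%

From P₀ = D₁/(r − g), the implied growth is g = r − D₁/P₀.
g = 0.148 − 0.63/5.64 = 0.148 − 0.11170 = 0.03630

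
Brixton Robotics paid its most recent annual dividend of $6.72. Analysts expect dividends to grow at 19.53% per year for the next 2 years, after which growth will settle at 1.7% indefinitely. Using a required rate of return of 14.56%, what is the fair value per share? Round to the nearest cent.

Two-stage DDM. Project D₁…D_2 at 0.1953, terminal growth 0.017, discount at r = 0.1456.
D_1 = 8.0324
D_2 = 9.6011
Terminal value at t=2: TV = D_3/(r−g) = 9.7644/(0.1456−0.017) = 75.9282
P₀ = 8.0324/(1+0.1456)^1 + 9.6011/(1+0.1456)^2 + 75.9282/(1+0.1456)^2 = 72.1817

$72.18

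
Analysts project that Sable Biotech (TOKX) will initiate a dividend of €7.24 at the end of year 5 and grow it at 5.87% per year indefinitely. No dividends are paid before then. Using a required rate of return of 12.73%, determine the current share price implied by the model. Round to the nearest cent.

Deferred-dividend DDM. At t=4 the remaining stream is a growing perpetuity with first payment D_5 = 7.24.
V_4 = D_5/(r−g) = 7.24/(0.1273−0.0587) = 105.5394
P₀ = V_4/(1+r)^4 = 105.5394/(1+0.1273)^4 = 65.3516

€65.35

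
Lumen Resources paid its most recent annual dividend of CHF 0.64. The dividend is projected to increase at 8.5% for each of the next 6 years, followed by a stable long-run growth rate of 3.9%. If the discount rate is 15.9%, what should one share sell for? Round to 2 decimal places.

CHF 6.80

Two-stage DDM. Project D₁…D_6 at 0.085, terminal growth 0.039, discount at r = 0.159.
D_1 = 0.6944
D_2 = 0.7534
D_3 = 0.8175
D_4 = 0.8869
D_5 = 0.9623
D_6 = 1.0441
Terminal value at t=6: TV = D_7/(r−g) = 1.0849/(0.159−0.039) = 9.0405
P₀ = 0.6944/(1+0.159)^1 + 0.7534/(1+0.159)^2 + 0.8175/(1+0.159)^3 + 0.8869/(1+0.159)^4 + 0.9623/(1+0.159)^5 + 1.0441/(1+0.159)^6 + 9.0405/(1+0.159)^6 = 6.7974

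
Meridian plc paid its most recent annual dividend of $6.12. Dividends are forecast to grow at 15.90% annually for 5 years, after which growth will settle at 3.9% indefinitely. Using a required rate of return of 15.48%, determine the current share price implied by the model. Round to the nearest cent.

Two-stage DDM. Project D₁…D_5 at 0.159, terminal growth 0.039, discount at r = 0.1548.
D_1 = 7.0931
D_2 = 8.2209
D_3 = 9.5280
D_4 = 11.0430
D_5 = 12.7988
Terminal value at t=5: TV = D_6/(r−g) = 13.2979/(0.1548−0.039) = 114.8353
P₀ = 7.0931/(1+0.1548)^1 + 8.2209/(1+0.1548)^2 + 9.5280/(1+0.1548)^3 + 11.0430/(1+0.1548)^4 + 12.7988/(1+0.1548)^5 + 114.8353/(1+0.1548)^5 = 86.8522

$86.85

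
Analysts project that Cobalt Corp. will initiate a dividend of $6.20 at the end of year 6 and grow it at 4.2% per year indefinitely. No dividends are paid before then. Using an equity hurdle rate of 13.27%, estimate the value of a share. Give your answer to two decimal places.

$36.66

Deferred-dividend DDM. At t=5 the remaining stream is a growing perpetuity with first payment D_6 = 6.20.
V_5 = D_6/(r−g) = 6.20/(0.1327−0.042) = 68.3572
P₀ = V_5/(1+r)^5 = 68.3572/(1+0.1327)^5 = 36.6615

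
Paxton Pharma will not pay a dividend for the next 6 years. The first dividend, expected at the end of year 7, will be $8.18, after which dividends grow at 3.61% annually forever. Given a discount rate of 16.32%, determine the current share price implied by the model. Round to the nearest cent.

Deferred-dividend DDM. At t=6 the remaining stream is a growing perpetuity with first payment D_7 = 8.18.
V_6 = D_7/(r−g) = 8.18/(0.1632−0.0361) = 64.3588
P₀ = V_6/(1+r)^6 = 64.3588/(1+0.1632)^6 = 25.9825

$25.98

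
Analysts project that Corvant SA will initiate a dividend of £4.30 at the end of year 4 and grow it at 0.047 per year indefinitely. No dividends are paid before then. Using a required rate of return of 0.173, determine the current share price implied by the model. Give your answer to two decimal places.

Deferred-dividend DDM. At t=3 the remaining stream is a growing perpetuity with first payment D_4 = 4.30.
V_3 = D_4/(r−g) = 4.30/(0.173−0.047) = 34.1270
P₀ = V_3/(1+r)^3 = 34.1270/(1+0.173)^3 = 21.1448

£21.14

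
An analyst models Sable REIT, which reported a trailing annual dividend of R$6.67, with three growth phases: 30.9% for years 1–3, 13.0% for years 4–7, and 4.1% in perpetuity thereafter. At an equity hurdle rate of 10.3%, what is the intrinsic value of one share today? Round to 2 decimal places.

Three-stage DDM. Project D₁…D_7; terminal Gordon value at t=7 with g = 0.041; discount at r = 0.103.
D_1 = 8.7310
D_2 = 11.4289
D_3 = 14.9605
D_4 = 16.9053
D_5 = 19.1030
D_6 = 21.5864
D_7 = 24.3926
TV_7 = 25.3927/(0.103−0.041) = 409.5601
P₀ = Σ Dₜ/(1+r)ᵗ + TV_7/(1+r)^7 = 282.0493

R$282.05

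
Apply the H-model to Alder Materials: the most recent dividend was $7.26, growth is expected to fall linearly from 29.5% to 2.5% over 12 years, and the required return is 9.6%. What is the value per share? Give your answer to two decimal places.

$270.46

H-model: P₀ = D₀[(1+g_L) + H(g_S−g_L)]/(r−g_L), with H = 12/2 = 6.
P₀ = 7.26 × [(1+0.025) + 6×(0.295−0.025)] / (0.096−0.025)
   = 7.26 × 2.6450 / 0.071 = 270.4606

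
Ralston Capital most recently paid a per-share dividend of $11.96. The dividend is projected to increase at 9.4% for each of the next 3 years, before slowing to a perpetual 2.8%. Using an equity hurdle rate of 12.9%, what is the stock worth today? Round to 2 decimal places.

$144.46

Two-stage DDM. Project D₁…D_3 at 0.094, terminal growth 0.028, discount at r = 0.129.
D_1 = 13.0842
D_2 = 14.3142
D_3 = 15.6597
Terminal value at t=3: TV = D_4/(r−g) = 16.0982/(0.129−0.028) = 159.3877
P₀ = 13.0842/(1+0.129)^1 + 14.3142/(1+0.129)^2 + 15.6597/(1+0.129)^3 + 159.3877/(1+0.129)^3 = 144.4585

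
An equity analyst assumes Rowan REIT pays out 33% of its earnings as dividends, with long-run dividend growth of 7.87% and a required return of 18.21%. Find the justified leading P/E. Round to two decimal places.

3.19

Justified leading P/E = b/(r−g) = 0.33/(0.1821−0.0787) = 3.1915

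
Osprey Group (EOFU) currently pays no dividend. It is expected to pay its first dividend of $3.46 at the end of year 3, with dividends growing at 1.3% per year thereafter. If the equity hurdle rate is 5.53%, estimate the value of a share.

Deferred-dividend DDM. At t=2 the remaining stream is a growing perpetuity with first payment D_3 = 3.46.
V_2 = D_3/(r−g) = 3.46/(0.0553−0.013) = 81.7967
P₀ = V_2/(1+r)^2 = 81.7967/(1+0.0553)^2 = 73.4487

$73.45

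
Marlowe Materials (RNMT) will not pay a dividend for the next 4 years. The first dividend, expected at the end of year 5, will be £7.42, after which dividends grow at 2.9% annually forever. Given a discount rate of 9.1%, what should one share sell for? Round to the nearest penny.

Deferred-dividend DDM. At t=4 the remaining stream is a growing perpetuity with first payment D_5 = 7.42.
V_4 = D_5/(r−g) = 7.42/(0.091−0.029) = 119.6774
P₀ = V_4/(1+r)^4 = 119.6774/(1+0.091)^4 = 84.4721

£84.47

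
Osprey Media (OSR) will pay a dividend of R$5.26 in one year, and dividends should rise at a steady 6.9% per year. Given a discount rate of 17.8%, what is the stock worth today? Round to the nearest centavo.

R$48.26

Gordon growth model: P₀ = D₁/(r − g), with D₁ = 5.26 given directly.
P₀ = 5.2600 / (0.178 − 0.069) = 5.2600 / 0.109 = 48.2569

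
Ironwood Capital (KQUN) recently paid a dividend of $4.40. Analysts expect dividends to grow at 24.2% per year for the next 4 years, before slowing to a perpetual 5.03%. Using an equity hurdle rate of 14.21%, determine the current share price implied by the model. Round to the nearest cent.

$92.20

Two-stage DDM. Project D₁…D_4 at 0.242, terminal growth 0.0503, discount at r = 0.1421.
D_1 = 5.4648
D_2 = 6.7873
D_3 = 8.4298
D_4 = 10.4698
Terminal value at t=4: TV = D_5/(r−g) = 10.9964/(0.1421−0.0503) = 119.7870
P₀ = 5.4648/(1+0.1421)^1 + 6.7873/(1+0.1421)^2 + 8.4298/(1+0.1421)^3 + 10.4698/(1+0.1421)^4 + 119.7870/(1+0.1421)^4 = 92.2037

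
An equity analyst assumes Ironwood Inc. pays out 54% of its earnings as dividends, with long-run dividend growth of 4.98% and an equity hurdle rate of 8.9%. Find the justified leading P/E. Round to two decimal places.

Justified leading P/E = b/(r−g) = 0.54/(0.089−0.0498) = 13.7755

13.78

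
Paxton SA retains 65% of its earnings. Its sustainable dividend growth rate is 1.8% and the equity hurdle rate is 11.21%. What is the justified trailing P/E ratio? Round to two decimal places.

3.79

Payout ratio b = 1 − 0.65 = 0.35.
Justified trailing P/E = b(1+g)/(r−g) = 0.35×(1+0.018)/(0.1121−0.018) = 3.7864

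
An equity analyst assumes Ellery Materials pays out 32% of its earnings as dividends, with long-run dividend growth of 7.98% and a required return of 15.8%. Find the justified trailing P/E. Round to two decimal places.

Justified trailing P/E = b(1+g)/(r−g) = 0.32×(1+0.0798)/(0.158−0.0798) = 4.4186

4.42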